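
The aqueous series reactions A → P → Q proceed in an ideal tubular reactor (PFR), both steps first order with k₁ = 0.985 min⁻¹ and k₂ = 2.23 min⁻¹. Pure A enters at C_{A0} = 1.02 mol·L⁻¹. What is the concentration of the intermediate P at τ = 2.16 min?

0.0896 mol·L⁻¹

The intermediate concentration in a first-order A→B→C sequence is C_P = k₁C_{A0}(e^(−k₁τ) − e^(−k₂τ))/(k₂−k₁).
e^(−k₁τ) = e^(−0.985×2.16) = e^(−2.128) = 0.1191; e^(−k₂τ) = e^(−4.817) = 0.008093.
C_P = 0.985×1.02/(2.23−0.985) × (0.1191−0.008093) = 0.8070×0.1110 = 0.08960 mol·L⁻¹.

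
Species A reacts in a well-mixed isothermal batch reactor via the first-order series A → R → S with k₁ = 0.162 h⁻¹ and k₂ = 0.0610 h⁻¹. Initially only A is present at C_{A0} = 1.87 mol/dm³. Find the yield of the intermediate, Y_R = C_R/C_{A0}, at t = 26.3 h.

Solving the coupled first-order balances gives C_R(t) = [k₁/(k₂−k₁)]·C_{A0}·(e^(−k₁t) − e^(−k₂t)).
e^(−k₁t) = e^(−0.162×26.3) = e^(−4.261) = 0.01411; e^(−k₂t) = e^(−1.604) = 0.2010.
C_R = 0.162×1.87/(0.0610−0.162) × (0.01411−0.2010) = (-2.999)×(-0.1869) = 0.5606 mol/dm³.
Y_R = C_R/C_{A0} = 0.5606/1.87 = 0.300.

0.300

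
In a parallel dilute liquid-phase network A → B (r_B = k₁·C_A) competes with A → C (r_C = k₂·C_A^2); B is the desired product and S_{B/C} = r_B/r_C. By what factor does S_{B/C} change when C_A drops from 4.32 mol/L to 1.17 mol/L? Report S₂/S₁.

S_{B/C} = (k₁/k₂)·C_A⁻¹, so S₂/S₁ = (C_{A,2}/C_{A,1})⁻¹.
= 4.32/1.17 = 3.69.
Selectivity toward B rises as C_A falls — low-concentration operation is favoured.

3.69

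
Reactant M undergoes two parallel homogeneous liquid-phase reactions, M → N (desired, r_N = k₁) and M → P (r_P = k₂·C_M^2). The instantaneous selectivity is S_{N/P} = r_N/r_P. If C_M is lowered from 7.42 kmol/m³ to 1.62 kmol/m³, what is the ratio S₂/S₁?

21.0

S_{N/P} = (k₁/k₂)·C_M^-2, so S₂/S₁ = (C_{M,2}/C_{M,1})^-2.
= (1.62/7.42)^(-2) = (0.2183)^(-2) = 21.0.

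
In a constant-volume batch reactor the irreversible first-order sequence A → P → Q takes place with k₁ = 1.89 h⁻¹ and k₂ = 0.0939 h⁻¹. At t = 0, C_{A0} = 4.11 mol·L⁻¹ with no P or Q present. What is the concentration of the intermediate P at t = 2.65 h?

3.34 mol·L⁻¹

Solving the coupled first-order balances gives C_P(t) = [k₁/(k₂−k₁)]·C_{A0}·(e^(−k₁t) − e^(−k₂t)).
e^(−k₁t) = e^(−1.89×2.65) = e^(−5.008) = 0.006681; e^(−k₂t) = e^(−0.2488) = 0.7797.
C_P = 1.89×4.11/(0.0939−1.89) × (0.006681−0.7797) = (-4.325)×(-0.7730) = 3.343 mol·L⁻¹.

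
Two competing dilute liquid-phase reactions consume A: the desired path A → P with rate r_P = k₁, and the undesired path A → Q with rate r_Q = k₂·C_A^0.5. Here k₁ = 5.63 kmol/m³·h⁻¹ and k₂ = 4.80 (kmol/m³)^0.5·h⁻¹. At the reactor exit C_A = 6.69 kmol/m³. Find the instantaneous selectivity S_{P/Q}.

0.453

S_{P/Q} = r_P/r_Q = (k₁)/(k₂·C_A^0.5) = (k₁/k₂)·C_A^-0.5.
= (5.63) / (4.80×6.690^0.5) = 5.630/12.42 = 0.453.
The undesired path is higher order in A, so low C_A (CSTR or dilute feed) favours P.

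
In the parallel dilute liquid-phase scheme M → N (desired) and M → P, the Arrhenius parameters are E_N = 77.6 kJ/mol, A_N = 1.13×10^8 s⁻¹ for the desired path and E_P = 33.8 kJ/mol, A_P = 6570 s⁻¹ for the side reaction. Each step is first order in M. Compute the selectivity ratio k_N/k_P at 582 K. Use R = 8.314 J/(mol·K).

2.02

Since both paths have the same order in M, the concentration cancels and S_{N/P} = k_N/k_P = (A_N/A_P)·exp[(E_P−E_N)/(RT)].
(E_P−E_N)/(RT) = (33.8−77.6)×10³/(8.314×582) = -43800/4839 = -9.052.
k_N/k_P = (1.13×10^8/6570)·exp(-9.052) = 17199 × 1.172×10^-4 = 2.02.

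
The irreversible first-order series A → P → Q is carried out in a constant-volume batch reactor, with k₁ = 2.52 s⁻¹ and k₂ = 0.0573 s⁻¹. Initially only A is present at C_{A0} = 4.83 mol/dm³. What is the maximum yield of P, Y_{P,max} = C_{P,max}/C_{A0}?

0.916

Evaluating C_P at t_opt = ln(k₂/k₁)/(k₂−k₁) gives C_{P,max}/C_{A0} = (k₁/k₂)^[k₂/(k₂−k₁)].
= (2.52/0.0573)^(0.0573/(0.0573−2.52)) = (43.98)^(-0.02327) = 0.9157.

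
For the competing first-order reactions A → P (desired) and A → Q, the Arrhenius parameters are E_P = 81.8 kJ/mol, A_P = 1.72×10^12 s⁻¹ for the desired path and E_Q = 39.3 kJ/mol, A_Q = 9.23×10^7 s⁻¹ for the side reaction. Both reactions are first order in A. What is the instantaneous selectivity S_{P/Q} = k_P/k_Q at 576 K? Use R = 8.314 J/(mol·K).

2.61

Since both paths have the same order in A, the concentration cancels and S_{P/Q} = k_P/k_Q = (A_P/A_Q)·exp[(E_Q−E_P)/(RT)].
(E_Q−E_P)/(RT) = (39.3−81.8)×10³/(8.314×576) = -42500/4789 = -8.875.
k_P/k_Q = (1.72×10^12/9.23×10^7)·exp(-8.875) = 18635 × 1.399×10^-4 = 2.61.
Since E_P > E_Q, raising the temperature improves selectivity toward P.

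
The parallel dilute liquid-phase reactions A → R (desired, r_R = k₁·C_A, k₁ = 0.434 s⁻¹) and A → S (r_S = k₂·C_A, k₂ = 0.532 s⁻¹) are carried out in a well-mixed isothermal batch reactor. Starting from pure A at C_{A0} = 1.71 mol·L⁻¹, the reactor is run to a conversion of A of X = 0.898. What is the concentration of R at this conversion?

C_A = C_{A0}(1−X) = 0.1744 mol·L⁻¹.
Both paths are first order in A, so the instantaneous fraction to R is constant: dC_R/d(−C_A) = k₁/(k₁+k₂) = 0.4493.
C_R = 0.4493·(C_{A0}−C_A) = 0.4493×1.536 = 0.690 mol·L⁻¹.

0.690 mol·L⁻¹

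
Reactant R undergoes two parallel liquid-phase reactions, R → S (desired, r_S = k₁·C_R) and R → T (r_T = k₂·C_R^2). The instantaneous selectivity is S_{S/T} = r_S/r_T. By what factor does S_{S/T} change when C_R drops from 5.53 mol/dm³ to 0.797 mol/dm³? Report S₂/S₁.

S_{S/T} = (k₁/k₂)·C_R⁻¹, so S₂/S₁ = (C_{R,2}/C_{R,1})⁻¹.
= 5.53/0.797 = 6.94.
Selectivity toward S rises as C_R falls — low-concentration operation is favoured.

6.94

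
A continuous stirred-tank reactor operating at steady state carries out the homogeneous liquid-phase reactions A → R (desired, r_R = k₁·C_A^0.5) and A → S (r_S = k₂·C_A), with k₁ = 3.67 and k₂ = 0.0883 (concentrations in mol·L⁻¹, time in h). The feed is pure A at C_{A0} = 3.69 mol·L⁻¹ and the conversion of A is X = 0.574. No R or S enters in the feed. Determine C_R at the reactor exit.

Exit C_A = C_{A0}(1−X) = 3.69×0.426 = 1.572 mol·L⁻¹.
Rates in a CSTR are evaluated at the outlet concentration: r_R = 3.67×1.572^0.5 = 4.601, r_S = 0.0883×1.572 = 0.1388.
Fraction of consumed A going to R: r_R/(r_R+r_S) = 0.9707.
C_R = 0.9707·C_{A0}·X = 0.9707×3.69×0.574 = 2.06 mol·L⁻¹.

2.06 mol·L⁻¹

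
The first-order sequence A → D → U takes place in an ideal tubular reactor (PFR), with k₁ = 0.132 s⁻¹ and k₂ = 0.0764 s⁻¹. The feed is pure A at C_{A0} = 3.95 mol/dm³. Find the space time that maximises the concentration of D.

9.83 s

The intermediate peaks when r₁ = r₂, i.e. k₁e^(−k₁τ) = k₂e^(−k₂τ), giving τ_opt = ln(k₂/k₁)/(k₂−k₁).
= ln(0.0764/0.132)/(0.0764−0.132) = ln(0.5788)/-0.05560 = -0.5468/-0.05560 = 9.83 s.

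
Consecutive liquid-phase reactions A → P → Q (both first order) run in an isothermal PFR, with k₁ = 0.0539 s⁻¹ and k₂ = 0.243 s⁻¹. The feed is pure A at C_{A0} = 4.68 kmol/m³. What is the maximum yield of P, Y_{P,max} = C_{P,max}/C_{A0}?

Evaluating C_P at τ_opt = ln(k₂/k₁)/(k₂−k₁) gives C_{P,max}/C_{A0} = (k₁/k₂)^[k₂/(k₂−k₁)].
= (0.0539/0.243)^(0.243/(0.243−0.0539)) = (0.2218)^(1.285) = 0.1444.

0.144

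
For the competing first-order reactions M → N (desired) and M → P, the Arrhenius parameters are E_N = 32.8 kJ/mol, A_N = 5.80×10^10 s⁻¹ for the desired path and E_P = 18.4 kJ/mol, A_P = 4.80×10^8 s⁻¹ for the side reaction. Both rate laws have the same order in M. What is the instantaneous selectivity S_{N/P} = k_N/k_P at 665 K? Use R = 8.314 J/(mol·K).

k_N/k_P = (A_N/A_P)·exp[−(E_N−E_P)/(RT)] = (A_N/A_P)·exp[(E_P−E_N)/(RT)].
(E_P−E_N)/(RT) = (18.4−32.8)×10³/(8.314×665) = -14400/5529 = -2.605.
k_N/k_P = (5.80×10^10/4.80×10^8)·exp(-2.605) = 120.8 × 0.07394 = 8.93.
Since E_N > E_P, raising the temperature improves selectivity toward N.

8.93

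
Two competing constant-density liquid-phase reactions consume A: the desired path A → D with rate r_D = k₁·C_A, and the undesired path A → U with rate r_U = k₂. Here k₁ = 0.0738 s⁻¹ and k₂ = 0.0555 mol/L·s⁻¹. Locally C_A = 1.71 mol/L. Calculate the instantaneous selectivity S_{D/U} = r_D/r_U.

S_{D/U} = r_D/r_U = (k₁·C_A)/(k₂) = (k₁/k₂)·C_A.
= (0.0738×1.710) / (0.0555) = 0.1262/0.05550 = 2.27.

2.27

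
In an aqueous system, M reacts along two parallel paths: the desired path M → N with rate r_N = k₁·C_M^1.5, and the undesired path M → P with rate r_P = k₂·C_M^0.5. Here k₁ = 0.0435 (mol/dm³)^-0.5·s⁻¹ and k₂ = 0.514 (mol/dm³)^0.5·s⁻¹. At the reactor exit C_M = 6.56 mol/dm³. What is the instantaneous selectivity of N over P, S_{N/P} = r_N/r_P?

0.555

S_{N/P} = r_N/r_P = (k₁·C_M^1.5)/(k₂·C_M^0.5) = (k₁/k₂)·C_M.
= (0.0435×6.560^1.5) / (0.514×6.560^0.5) = 0.7309/1.316 = 0.555.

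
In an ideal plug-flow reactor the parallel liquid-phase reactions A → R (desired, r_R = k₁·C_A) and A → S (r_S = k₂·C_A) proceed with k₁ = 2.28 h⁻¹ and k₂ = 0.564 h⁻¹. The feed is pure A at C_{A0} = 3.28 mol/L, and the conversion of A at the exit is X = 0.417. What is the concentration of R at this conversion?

C_A = C_{A0}(1−X) = 1.912 mol/L.
Both paths are first order in A, so the instantaneous fraction to R is constant: dC_R/d(−C_A) = k₁/(k₁+k₂) = 0.8017.
C_R = 0.8017·(C_{A0}−C_A) = 0.8017×1.368 = 1.10 mol/L.

1.10 mol/L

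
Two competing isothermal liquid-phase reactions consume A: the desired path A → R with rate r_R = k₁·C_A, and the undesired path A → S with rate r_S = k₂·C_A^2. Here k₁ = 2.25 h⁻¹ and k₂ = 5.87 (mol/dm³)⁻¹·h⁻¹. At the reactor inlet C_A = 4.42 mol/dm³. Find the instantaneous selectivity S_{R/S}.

0.0867

S_{R/S} = r_R/r_S = (k₁·C_A)/(k₂·C_A^2) = (k₁/k₂)·C_A⁻¹.
= (2.25×4.420) / (5.87×4.420^2) = 9.945/114.7 = 0.0867.
The undesired path is higher order in A, so low C_A (CSTR or dilute feed) favours R.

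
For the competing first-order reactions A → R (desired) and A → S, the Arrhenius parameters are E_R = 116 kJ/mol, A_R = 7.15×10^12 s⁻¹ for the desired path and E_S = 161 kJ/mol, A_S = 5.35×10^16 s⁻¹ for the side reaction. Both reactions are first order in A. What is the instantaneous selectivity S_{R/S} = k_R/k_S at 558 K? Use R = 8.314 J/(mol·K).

2.18

Since both paths have the same order in A, the concentration cancels and S_{R/S} = k_R/k_S = (A_R/A_S)·exp[(E_S−E_R)/(RT)].
(E_S−E_R)/(RT) = (161−116)×10³/(8.314×558) = 45000/4639 = 9.700.
k_R/k_S = (7.15×10^12/5.35×10^16)·exp(9.700) = 1.336×10^-4 × 16316 = 2.18.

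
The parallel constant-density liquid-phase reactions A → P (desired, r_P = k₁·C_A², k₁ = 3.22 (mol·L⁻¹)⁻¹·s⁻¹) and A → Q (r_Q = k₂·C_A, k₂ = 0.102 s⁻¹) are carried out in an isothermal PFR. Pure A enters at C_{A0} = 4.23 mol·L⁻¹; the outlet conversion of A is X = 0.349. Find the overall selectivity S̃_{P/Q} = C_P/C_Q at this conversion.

109

C_A = C_{A0}(1−X) = 2.754 mol·L⁻¹.
Along a PFR/batch, dC_Q/dC_A = −r_Q/(r_P+r_Q) = −k₂/(k₂+k₁·C_A).
Integrating from C_{A0} to C_A: C_Q = (0.102/3.22)·ln[(0.102+3.22·4.23)/(0.102+3.22·2.75)] = 0.03168·ln(13.72/8.969) = 0.01347 mol·L⁻¹.
Then C_P = (C_{A0}−C_A) − C_Q = 1.476 − 0.01347 = 1.463 mol·L⁻¹.
S̃_{P/Q} = C_P/C_Q = 1.463/0.01347 = 109.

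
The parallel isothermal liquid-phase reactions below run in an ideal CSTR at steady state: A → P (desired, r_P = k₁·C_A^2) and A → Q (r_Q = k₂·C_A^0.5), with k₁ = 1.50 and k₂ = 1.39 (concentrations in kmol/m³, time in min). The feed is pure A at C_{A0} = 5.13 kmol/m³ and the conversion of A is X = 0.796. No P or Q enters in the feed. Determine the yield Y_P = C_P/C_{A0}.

Exit C_A = C_{A0}(1−X) = 5.13×0.204 = 1.047 kmol/m³.
A CSTR operates uniformly at the exit composition, giving r_P = 1.643 and r_Q = 1.422 (each k·C_A^n at C_A = 1.047).
Fraction of consumed A going to P: r_P/(r_P+r_Q) = 0.5360.
C_P = 0.5360·C_{A0}·X = 0.5360×5.13×0.796 = 2.19 kmol/m³; Y_P = C_P/C_{A0} = 0.427.

0.427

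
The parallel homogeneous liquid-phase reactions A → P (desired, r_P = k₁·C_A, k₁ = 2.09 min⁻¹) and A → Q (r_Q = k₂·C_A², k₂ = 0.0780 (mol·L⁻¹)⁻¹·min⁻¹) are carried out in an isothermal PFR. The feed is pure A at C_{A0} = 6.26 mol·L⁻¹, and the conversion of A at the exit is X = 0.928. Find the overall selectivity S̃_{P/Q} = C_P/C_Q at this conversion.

8.21

C_A = C_{A0}(1−X) = 0.4507 mol·L⁻¹.
Along a PFR/batch, dC_P/dC_A = −r_P/(r_P+r_Q) = −k₁/(k₁+k₂·C_A).
Integrating from C_{A0} to C_A: C_P = (2.09/0.0780)·ln[(2.09+0.0780·6.26)/(2.09+0.0780·0.451)] = 26.79·ln(2.578/2.125) = 5.179 mol·L⁻¹.
C_Q = (C_{A0}−C_A)−C_P = 0.6304 mol·L⁻¹; S̃_{P/Q} = 5.179/0.6304 = 8.21.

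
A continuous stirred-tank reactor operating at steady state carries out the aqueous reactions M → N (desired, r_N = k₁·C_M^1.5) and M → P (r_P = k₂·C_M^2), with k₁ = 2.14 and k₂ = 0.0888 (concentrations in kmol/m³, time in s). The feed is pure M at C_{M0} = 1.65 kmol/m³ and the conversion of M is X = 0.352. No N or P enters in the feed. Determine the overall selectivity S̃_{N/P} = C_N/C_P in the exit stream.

23.3

Exit C_M = C_{M0}(1−X) = 1.65×0.648 = 1.069 kmol/m³.
A CSTR operates uniformly at the exit composition, giving r_N = 2.366 and r_P = 0.1015 (each k·C_M^n at C_M = 1.069).
Overall selectivity = C_N/C_P = r_Nτ/(r_Pτ) = r_N/r_P = 23.3.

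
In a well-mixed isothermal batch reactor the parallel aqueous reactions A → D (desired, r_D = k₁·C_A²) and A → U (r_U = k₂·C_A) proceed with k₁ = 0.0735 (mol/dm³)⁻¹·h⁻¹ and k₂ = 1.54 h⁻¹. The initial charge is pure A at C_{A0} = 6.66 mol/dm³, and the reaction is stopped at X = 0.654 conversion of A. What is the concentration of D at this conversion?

0.759 mol/dm³

C_A = C_{A0}(1−X) = 2.304 mol/dm³.
Along a PFR/batch, dC_U/dC_A = −r_U/(r_D+r_U) = −k₂/(k₂+k₁·C_A).
Integrating from C_{A0} to C_A: C_U = (1.54/0.0735)·ln[(1.54+0.0735·6.66)/(1.54+0.0735·2.30)] = 20.95·ln(2.030/1.709) = 3.597 mol/dm³.
Then C_D = (C_{A0}−C_A) − C_U = 4.356 − 3.597 = 0.7588 mol/dm³.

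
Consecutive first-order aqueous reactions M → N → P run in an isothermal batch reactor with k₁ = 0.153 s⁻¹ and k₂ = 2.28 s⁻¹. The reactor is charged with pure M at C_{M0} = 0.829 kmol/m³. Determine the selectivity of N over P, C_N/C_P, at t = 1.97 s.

Solving the coupled first-order balances gives C_N(t) = [k₁/(k₂−k₁)]·C_{M0}·(e^(−k₁t) − e^(−k₂t)).
e^(−k₁t) = e^(−0.153×1.97) = e^(−0.3014) = 0.7398; e^(−k₂t) = e^(−4.492) = 0.01120.
C_N = 0.153×0.829/(2.28−0.153) × (0.7398−0.01120) = 0.05963×0.7286 = 0.04345 kmol/m³.
C_M = C_{M0}e^(−k₁t) = 0.6133 kmol/m³, so C_P = C_{M0}−C_M−C_N = 0.1723 kmol/m³; C_N/C_P = 0.252.

0.252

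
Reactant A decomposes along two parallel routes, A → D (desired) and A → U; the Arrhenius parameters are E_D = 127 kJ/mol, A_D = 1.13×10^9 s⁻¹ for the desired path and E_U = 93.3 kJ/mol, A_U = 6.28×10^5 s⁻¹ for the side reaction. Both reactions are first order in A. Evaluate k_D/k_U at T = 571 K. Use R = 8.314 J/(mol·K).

1.49

Since both paths have the same order in A, the concentration cancels and S_{D/U} = k_D/k_U = (A_D/A_U)·exp[(E_U−E_D)/(RT)].
(E_U−E_D)/(RT) = (93.3−127)×10³/(8.314×571) = -33700/4747 = -7.099.
k_D/k_U = (1.13×10^9/6.28×10^5)·exp(-7.099) = 1799 × 8.261×10^-4 = 1.49.
Since E_D > E_U, raising the temperature improves selectivity toward D.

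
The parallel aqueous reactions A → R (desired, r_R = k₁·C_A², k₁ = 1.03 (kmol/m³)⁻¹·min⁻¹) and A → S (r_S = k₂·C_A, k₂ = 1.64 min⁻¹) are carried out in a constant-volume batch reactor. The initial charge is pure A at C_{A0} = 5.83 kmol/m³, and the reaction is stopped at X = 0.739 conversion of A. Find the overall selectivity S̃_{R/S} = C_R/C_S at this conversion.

2.12

C_A = C_{A0}(1−X) = 1.522 kmol/m³.
Along a PFR/batch, dC_S/dC_A = −r_S/(r_R+r_S) = −k₂/(k₂+k₁·C_A).
Integrating from C_{A0} to C_A: C_S = (1.64/1.03)·ln[(1.64+1.03·5.83)/(1.64+1.03·1.52)] = 1.592·ln(7.645/3.207) = 1.383 kmol/m³.
Then C_R = (C_{A0}−C_A) − C_S = 4.308 − 1.383 = 2.925 kmol/m³.
S̃_{R/S} = C_R/C_S = 2.925/1.383 = 2.12.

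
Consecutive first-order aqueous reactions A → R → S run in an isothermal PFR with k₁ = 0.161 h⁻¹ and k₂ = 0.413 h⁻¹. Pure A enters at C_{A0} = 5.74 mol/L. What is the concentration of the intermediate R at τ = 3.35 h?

1.22 mol/L

For first-order series with pure A initially, C_R(τ) = k₁C_{A0}/(k₂−k₁)·(e^(−k₁τ) − e^(−k₂τ)).
e^(−k₁τ) = e^(−0.161×3.35) = e^(−0.5393) = 0.5831; e^(−k₂τ) = e^(−1.384) = 0.2507.
C_R = 0.161×5.74/(0.413−0.161) × (0.5831−0.2507) = 3.667×0.3324 = 1.219 mol/L.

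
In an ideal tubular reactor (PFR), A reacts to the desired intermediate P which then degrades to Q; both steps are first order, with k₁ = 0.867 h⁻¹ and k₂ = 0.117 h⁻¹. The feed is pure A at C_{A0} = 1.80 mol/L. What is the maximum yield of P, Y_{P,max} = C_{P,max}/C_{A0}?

0.732

At the optimum, C_{P,max}/C_{A0} = (k₁/k₂)^[k₂/(k₂−k₁)].
= (0.867/0.117)^(0.117/(0.117−0.867)) = (7.410)^(-0.1560) = 0.7317.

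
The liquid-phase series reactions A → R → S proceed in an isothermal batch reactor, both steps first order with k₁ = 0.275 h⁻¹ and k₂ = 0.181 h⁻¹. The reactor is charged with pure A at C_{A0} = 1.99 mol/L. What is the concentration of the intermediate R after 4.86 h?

0.886 mol/L

For first-order series with pure A initially, C_R(t) = k₁C_{A0}/(k₂−k₁)·(e^(−k₁t) − e^(−k₂t)).
e^(−k₁t) = e^(−0.275×4.86) = e^(−1.337) = 0.2628; e^(−k₂t) = e^(−0.8797) = 0.4149.
C_R = 0.275×1.99/(0.181−0.275) × (0.2628−0.4149) = (-5.822)×(-0.1522) = 0.8858 mol/L.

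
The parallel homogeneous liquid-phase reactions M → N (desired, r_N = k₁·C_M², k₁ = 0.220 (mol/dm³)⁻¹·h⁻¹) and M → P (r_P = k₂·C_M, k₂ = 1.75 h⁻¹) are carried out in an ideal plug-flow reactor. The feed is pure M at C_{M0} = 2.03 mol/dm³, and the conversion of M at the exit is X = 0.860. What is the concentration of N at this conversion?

0.217 mol/dm³

C_M = C_{M0}(1−X) = 0.2842 mol/dm³.
Along a PFR/batch, dC_P/dC_M = −r_P/(r_N+r_P) = −k₂/(k₂+k₁·C_M).
Integrating from C_{M0} to C_M: C_P = (1.75/0.220)·ln[(1.75+0.220·2.03)/(1.75+0.220·0.284)] = 7.955·ln(2.197/1.813) = 1.529 mol/dm³.
Then C_N = (C_{M0}−C_M) − C_P = 1.746 − 1.529 = 0.2170 mol/dm³.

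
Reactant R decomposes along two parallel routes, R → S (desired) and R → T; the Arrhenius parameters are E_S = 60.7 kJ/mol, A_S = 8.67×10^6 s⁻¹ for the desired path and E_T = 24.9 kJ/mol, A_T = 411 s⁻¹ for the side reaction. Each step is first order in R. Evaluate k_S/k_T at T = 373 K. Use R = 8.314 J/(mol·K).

k_S/k_T = (A_S/A_T)·exp[−(E_S−E_T)/(RT)] = (A_S/A_T)·exp[(E_T−E_S)/(RT)].
(E_T−E_S)/(RT) = (24.9−60.7)×10³/(8.314×373) = -35800/3101 = -11.54.
k_S/k_T = (8.67×10^6/411)·exp(-11.54) = 21095 × 9.692×10^-6 = 0.204.

0.204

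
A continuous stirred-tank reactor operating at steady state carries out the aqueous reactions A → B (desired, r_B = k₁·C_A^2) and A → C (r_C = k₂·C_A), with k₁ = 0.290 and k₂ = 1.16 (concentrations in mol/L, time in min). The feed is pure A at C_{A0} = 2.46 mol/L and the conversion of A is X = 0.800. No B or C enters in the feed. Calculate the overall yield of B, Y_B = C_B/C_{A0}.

Exit C_A = C_{A0}(1−X) = 2.46×0.200 = 0.4920 mol/L.
In a CSTR the entire volume is at exit conditions, so r_B = 0.290×0.4920^2 = 0.07020 and r_C = 1.16×0.4920 = 0.5707.
Fraction of consumed A going to B: r_B/(r_B+r_C) = 0.1095.
C_B = 0.1095·C_{A0}·X = 0.1095×2.46×0.800 = 0.216 mol/L; Y_B = C_B/C_{A0} = 0.0876.

0.0876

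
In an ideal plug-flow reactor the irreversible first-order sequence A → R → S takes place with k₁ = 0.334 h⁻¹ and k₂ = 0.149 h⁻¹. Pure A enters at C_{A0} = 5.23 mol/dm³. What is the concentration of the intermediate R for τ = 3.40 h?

The intermediate concentration in a first-order A→B→C sequence is C_R = k₁C_{A0}(e^(−k₁τ) − e^(−k₂τ))/(k₂−k₁).
e^(−k₁τ) = e^(−0.334×3.40) = e^(−1.136) = 0.3212; e^(−k₂τ) = e^(−0.5066) = 0.6025.
C_R = 0.334×5.23/(0.149−0.334) × (0.3212−0.6025) = (-9.442)×(-0.2813) = 2.656 mol/dm³.

2.66 mol/dm³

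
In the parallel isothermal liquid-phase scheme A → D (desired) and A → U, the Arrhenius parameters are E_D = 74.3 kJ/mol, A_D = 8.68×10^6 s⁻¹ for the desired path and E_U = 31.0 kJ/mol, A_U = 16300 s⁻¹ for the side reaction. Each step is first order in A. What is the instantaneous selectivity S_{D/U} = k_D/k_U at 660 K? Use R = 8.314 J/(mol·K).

Since both paths have the same order in A, the concentration cancels and S_{D/U} = k_D/k_U = (A_D/A_U)·exp[(E_U−E_D)/(RT)].
(E_U−E_D)/(RT) = (31.0−74.3)×10³/(8.314×660) = -43300/5487 = -7.891.
k_D/k_U = (8.68×10^6/16300)·exp(-7.891) = 532.5 × 3.741×10^-4 = 0.199.

0.199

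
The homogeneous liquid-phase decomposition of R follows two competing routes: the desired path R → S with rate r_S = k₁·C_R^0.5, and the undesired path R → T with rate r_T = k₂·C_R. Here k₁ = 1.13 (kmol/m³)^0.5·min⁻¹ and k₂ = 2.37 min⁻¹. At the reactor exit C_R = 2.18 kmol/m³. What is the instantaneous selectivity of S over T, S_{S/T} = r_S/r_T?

0.323

S_{S/T} = r_S/r_T = (k₁·C_R^0.5)/(k₂·C_R) = (k₁/k₂)·C_R^-0.5.
= (1.13×2.180^0.5) / (2.37×2.180) = 1.668/5.167 = 0.323.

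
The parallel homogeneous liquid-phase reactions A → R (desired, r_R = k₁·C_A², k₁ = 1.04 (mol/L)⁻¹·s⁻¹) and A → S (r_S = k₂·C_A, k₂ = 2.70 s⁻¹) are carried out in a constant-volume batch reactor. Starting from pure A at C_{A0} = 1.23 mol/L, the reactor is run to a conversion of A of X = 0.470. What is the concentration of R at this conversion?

C_A = C_{A0}(1−X) = 0.6519 mol/L.
Along a PFR/batch, dC_S/dC_A = −r_S/(r_R+r_S) = −k₂/(k₂+k₁·C_A).
Integrating from C_{A0} to C_A: C_S = (2.70/1.04)·ln[(2.70+1.04·1.23)/(2.70+1.04·0.652)] = 2.596·ln(3.979/3.378) = 0.4253 mol/L.
Then C_R = (C_{A0}−C_A) − C_S = 0.5781 − 0.4253 = 0.1528 mol/L.

0.153 mol/L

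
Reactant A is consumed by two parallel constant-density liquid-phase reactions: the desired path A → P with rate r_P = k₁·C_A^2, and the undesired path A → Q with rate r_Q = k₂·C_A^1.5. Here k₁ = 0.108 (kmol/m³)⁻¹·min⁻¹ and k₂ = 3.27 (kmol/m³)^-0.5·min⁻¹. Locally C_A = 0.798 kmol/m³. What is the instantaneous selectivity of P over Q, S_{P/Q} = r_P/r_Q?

S_{P/Q} = r_P/r_Q = (k₁·C_A^2)/(k₂·C_A^1.5) = (k₁/k₂)·C_A^0.5.
= (0.108×0.7980^2) / (3.27×0.7980^1.5) = 0.06877/2.331 = 0.0295.
Since the desired path is higher order in A, keeping C_A high (PFR or concentrated feed) favours P.

0.0295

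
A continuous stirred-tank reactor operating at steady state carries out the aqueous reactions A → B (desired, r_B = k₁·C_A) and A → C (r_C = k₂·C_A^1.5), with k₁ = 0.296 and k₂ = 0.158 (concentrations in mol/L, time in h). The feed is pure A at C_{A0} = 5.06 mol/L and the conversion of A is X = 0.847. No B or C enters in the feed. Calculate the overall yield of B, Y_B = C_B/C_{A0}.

0.576

Exit C_A = C_{A0}(1−X) = 5.06×0.153 = 0.7742 mol/L.
In a CSTR the entire volume is at exit conditions, so r_B = 0.296×0.7742 = 0.2292 and r_C = 0.158×0.7742^1.5 = 0.1076.
Fraction of consumed A going to B: r_B/(r_B+r_C) = 0.6804.
C_B = 0.6804·C_{A0}·X = 0.6804×5.06×0.847 = 2.92 mol/L; Y_B = C_B/C_{A0} = 0.576.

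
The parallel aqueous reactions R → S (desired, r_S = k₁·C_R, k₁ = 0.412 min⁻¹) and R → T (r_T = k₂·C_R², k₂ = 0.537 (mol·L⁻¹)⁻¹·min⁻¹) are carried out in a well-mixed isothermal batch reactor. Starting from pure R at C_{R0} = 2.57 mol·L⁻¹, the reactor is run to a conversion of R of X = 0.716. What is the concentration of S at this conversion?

0.615 mol·L⁻¹

C_R = C_{R0}(1−X) = 0.7299 mol·L⁻¹.
Along a PFR/batch, dC_S/dC_R = −r_S/(r_S+r_T) = −k₁/(k₁+k₂·C_R).
Integrating from C_{R0} to C_R: C_S = (0.412/0.537)·ln[(0.412+0.537·2.57)/(0.412+0.537·0.730)] = 0.7672·ln(1.792/0.8039) = 0.6150 mol·L⁻¹.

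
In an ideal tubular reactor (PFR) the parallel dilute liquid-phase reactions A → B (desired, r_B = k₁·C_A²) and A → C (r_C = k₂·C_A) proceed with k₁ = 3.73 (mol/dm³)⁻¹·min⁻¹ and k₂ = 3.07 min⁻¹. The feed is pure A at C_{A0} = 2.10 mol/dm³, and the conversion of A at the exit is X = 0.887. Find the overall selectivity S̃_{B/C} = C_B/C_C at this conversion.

C_A = C_{A0}(1−X) = 0.2373 mol/dm³.
Along a PFR/batch, dC_C/dC_A = −r_C/(r_B+r_C) = −k₂/(k₂+k₁·C_A).
Integrating from C_{A0} to C_A: C_C = (3.07/3.73)·ln[(3.07+3.73·2.10)/(3.07+3.73·0.237)] = 0.8231·ln(10.90/3.955) = 0.8346 mol/dm³.
Then C_B = (C_{A0}−C_A) − C_C = 1.863 − 0.8346 = 1.028 mol/dm³.
S̃_{B/C} = C_B/C_C = 1.028/0.8346 = 1.23.

1.23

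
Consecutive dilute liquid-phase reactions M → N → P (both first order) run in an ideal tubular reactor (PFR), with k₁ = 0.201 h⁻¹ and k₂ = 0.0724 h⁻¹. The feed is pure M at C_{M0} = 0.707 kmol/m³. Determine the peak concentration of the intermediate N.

Evaluating C_N at τ_opt = ln(k₂/k₁)/(k₂−k₁) gives C_{N,max}/C_{M0} = (k₁/k₂)^[k₂/(k₂−k₁)].
= (0.201/0.0724)^(0.0724/(0.0724−0.201)) = (2.776)^(-0.5630) = 0.5628.
C_{N,max} = 0.5628×0.707 = 0.398 kmol/m³.

0.398 kmol/m³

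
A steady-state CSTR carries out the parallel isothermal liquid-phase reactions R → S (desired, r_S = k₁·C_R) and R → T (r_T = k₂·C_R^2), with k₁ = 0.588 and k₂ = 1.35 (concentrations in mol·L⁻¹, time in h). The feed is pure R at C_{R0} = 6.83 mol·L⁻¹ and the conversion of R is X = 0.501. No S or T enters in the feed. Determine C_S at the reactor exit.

0.388 mol·L⁻¹

Exit C_R = C_{R0}(1−X) = 6.83×0.499 = 3.408 mol·L⁻¹.
Rates in a CSTR are evaluated at the outlet concentration: r_S = 0.588×3.408 = 2.004, r_T = 1.35×3.408^2 = 15.68.
Fraction of consumed R going to S: r_S/(r_S+r_T) = 0.1133.
C_S = 0.1133·C_{R0}·X = 0.1133×6.83×0.501 = 0.388 mol·L⁻¹.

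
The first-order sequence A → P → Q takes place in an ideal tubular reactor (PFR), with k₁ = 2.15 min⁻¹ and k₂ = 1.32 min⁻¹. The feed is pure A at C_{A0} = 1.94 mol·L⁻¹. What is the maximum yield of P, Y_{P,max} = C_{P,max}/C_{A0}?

For a first-order series the maximum intermediate yield is C_{P,max}/C_{A0} = (k₁/k₂)^[k₂/(k₂−k₁)].
= (2.15/1.32)^(1.32/(1.32−2.15)) = (1.629)^(-1.590) = 0.4603.

0.460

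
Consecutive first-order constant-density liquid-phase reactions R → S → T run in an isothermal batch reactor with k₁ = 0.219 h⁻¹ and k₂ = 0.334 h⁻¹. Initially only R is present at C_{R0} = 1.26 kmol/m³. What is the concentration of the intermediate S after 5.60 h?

0.334 kmol/m³

Solving the coupled first-order balances gives C_S(t) = [k₁/(k₂−k₁)]·C_{R0}·(e^(−k₁t) − e^(−k₂t)).
e^(−k₁t) = e^(−0.219×5.60) = e^(−1.226) = 0.2933; e^(−k₂t) = e^(−1.870) = 0.1541.
C_S = 0.219×1.26/(0.334−0.219) × (0.2933−0.1541) = 2.399×0.1393 = 0.3342 kmol/m³.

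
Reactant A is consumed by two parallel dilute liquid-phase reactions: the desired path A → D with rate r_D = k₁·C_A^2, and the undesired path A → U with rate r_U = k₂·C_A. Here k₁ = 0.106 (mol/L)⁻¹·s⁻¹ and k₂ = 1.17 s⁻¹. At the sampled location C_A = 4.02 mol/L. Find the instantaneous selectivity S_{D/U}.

0.364

S_{D/U} = r_D/r_U = (k₁·C_A^2)/(k₂·C_A) = (k₁/k₂)·C_A.
= (0.106×4.020^2) / (1.17×4.020) = 1.713/4.703 = 0.364.
Since the desired path is higher order in A, keeping C_A high (PFR or concentrated feed) favours D.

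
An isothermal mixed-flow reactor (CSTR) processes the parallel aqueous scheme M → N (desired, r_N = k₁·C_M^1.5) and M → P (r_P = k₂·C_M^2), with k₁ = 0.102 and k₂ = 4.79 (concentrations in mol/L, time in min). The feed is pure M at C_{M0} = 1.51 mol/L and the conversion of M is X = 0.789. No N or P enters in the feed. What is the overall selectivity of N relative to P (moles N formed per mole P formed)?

0.0377

Exit C_M = C_{M0}(1−X) = 1.51×0.211 = 0.3186 mol/L.
A CSTR operates uniformly at the exit composition, giving r_N = 0.01834 and r_P = 0.4862 (each k·C_M^n at C_M = 0.3186).
Overall selectivity = C_N/C_P = r_Nτ/(r_Pτ) = r_N/r_P = 0.0377.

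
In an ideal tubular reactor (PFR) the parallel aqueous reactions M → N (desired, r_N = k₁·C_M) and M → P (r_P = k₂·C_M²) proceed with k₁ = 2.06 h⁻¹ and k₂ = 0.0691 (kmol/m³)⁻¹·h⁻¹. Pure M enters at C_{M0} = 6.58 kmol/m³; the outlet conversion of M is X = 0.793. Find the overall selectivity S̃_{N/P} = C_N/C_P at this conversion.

C_M = C_{M0}(1−X) = 1.362 kmol/m³.
Along a PFR/batch, dC_N/dC_M = −r_N/(r_N+r_P) = −k₁/(k₁+k₂·C_M).
Integrating from C_{M0} to C_M: C_N = (2.06/0.0691)·ln[(2.06+0.0691·6.58)/(2.06+0.0691·1.36)] = 29.81·ln(2.515/2.154) = 4.614 kmol/m³.
C_P = (C_{M0}−C_M)−C_N = 0.6042 kmol/m³; S̃_{N/P} = 4.614/0.6042 = 7.64.

7.64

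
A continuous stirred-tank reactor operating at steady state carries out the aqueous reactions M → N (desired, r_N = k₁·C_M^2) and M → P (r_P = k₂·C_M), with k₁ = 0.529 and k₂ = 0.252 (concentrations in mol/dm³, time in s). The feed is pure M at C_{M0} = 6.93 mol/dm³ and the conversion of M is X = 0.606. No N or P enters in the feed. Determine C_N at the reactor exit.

3.58 mol/dm³

Exit C_M = C_{M0}(1−X) = 6.93×0.394 = 2.730 mol/dm³.
A CSTR operates uniformly at the exit composition, giving r_N = 3.944 and r_P = 0.6881 (each k·C_M^n at C_M = 2.730).
Fraction of consumed M going to N: r_N/(r_N+r_P) = 0.8514.
C_N = 0.8514·C_{M0}·X = 0.8514×6.93×0.606 = 3.58 mol/dm³.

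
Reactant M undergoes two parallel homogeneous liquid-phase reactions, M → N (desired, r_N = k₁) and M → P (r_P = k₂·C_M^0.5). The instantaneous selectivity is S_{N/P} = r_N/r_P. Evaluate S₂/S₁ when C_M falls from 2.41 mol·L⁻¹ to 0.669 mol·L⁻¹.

1.90

S_{N/P} = (k₁/k₂)·C_M^-0.5, so S₂/S₁ = (C_{M,2}/C_{M,1})^-0.5.
= (0.669/2.41)^(-0.5) = (0.2776)^(-0.5) = 1.90.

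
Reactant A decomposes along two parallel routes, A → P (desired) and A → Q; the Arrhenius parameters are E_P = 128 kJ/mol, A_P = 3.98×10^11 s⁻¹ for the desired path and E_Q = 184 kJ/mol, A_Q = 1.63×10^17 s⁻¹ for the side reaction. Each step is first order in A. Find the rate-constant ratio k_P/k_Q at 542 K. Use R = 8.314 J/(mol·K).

0.609

With equal orders, S_{P/Q} = k_P/k_Q = (A_P/A_Q)·exp[(E_Q−E_P)/(RT)].
(E_Q−E_P)/(RT) = (184−128)×10³/(8.314×542) = 56000/4506 = 12.43.
k_P/k_Q = (3.98×10^11/1.63×10^17)·exp(12.43) = 2.442×10^-6 × 2.495×10^5 = 0.609.
Since E_P < E_Q, lowering the temperature improves selectivity toward P.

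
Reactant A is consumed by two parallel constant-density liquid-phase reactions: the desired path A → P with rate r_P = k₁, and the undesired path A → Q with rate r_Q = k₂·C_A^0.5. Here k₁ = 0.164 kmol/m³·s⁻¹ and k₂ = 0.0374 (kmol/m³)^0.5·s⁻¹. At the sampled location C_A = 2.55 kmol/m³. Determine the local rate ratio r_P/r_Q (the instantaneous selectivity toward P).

S_{P/Q} = r_P/r_Q = (k₁)/(k₂·C_A^0.5) = (k₁/k₂)·C_A^-0.5.
= (0.164) / (0.0374×2.550^0.5) = 0.1640/0.05972 = 2.75.
The undesired path is higher order in A, so low C_A (CSTR or dilute feed) favours P.

2.75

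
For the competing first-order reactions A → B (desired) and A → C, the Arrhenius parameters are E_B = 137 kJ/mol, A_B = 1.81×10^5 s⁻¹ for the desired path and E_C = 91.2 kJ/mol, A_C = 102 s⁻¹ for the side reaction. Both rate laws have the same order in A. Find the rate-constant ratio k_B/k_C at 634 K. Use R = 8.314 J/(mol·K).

k_B/k_C = (A_B/A_C)·exp[−(E_B−E_C)/(RT)] = (A_B/A_C)·exp[(E_C−E_B)/(RT)].
(E_C−E_B)/(RT) = (91.2−137)×10³/(8.314×634) = -45800/5271 = -8.689.
k_B/k_C = (1.81×10^5/102)·exp(-8.689) = 1775 × 1.684×10^-4 = 0.299.

0.299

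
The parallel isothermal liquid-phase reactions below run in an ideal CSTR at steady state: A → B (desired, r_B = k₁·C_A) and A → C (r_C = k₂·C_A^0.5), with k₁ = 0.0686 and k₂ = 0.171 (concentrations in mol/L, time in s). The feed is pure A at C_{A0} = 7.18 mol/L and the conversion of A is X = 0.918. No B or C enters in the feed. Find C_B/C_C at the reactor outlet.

Exit C_A = C_{A0}(1−X) = 7.18×0.0820 = 0.5888 mol/L.
Rates in a CSTR are evaluated at the outlet concentration: r_B = 0.0686×0.5888 = 0.04039, r_C = 0.171×0.5888^0.5 = 0.1312.
Overall selectivity = C_B/C_C = r_Bτ/(r_Cτ) = r_B/r_C = 0.308.

0.308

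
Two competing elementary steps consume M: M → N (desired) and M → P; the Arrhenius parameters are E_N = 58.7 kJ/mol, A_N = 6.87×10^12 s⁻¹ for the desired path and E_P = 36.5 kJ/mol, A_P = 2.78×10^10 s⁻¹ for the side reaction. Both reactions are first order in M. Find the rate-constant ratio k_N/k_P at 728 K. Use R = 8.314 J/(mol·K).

With equal orders, S_{N/P} = k_N/k_P = (A_N/A_P)·exp[(E_P−E_N)/(RT)].
(E_P−E_N)/(RT) = (36.5−58.7)×10³/(8.314×728) = -22200/6053 = -3.668.
k_N/k_P = (6.87×10^12/2.78×10^10)·exp(-3.668) = 247.1 × 0.02553 = 6.31.

6.31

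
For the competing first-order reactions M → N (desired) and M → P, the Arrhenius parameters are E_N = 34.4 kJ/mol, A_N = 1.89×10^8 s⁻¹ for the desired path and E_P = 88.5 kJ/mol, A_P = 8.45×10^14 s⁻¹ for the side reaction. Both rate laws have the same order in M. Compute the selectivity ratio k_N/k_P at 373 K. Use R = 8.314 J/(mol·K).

8.43

Since both paths have the same order in M, the concentration cancels and S_{N/P} = k_N/k_P = (A_N/A_P)·exp[(E_P−E_N)/(RT)].
(E_P−E_N)/(RT) = (88.5−34.4)×10³/(8.314×373) = 54100/3101 = 17.45.
k_N/k_P = (1.89×10^8/8.45×10^14)·exp(17.45) = 2.237×10^-7 × 3.770×10^7 = 8.43.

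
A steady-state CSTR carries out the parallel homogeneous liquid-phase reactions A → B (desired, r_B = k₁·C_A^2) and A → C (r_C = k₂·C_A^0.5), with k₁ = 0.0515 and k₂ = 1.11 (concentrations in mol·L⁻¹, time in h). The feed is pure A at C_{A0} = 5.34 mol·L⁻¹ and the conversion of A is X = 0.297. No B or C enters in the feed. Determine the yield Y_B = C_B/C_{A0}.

Exit C_A = C_{A0}(1−X) = 5.34×0.703 = 3.754 mol·L⁻¹.
Rates in a CSTR are evaluated at the outlet concentration: r_B = 0.0515×3.754^2 = 0.7258, r_C = 1.11×3.754^0.5 = 2.151.
Fraction of consumed A going to B: r_B/(r_B+r_C) = 0.2523.
C_B = 0.2523·C_{A0}·X = 0.2523×5.34×0.297 = 0.400 mol·L⁻¹; Y_B = C_B/C_{A0} = 0.0749.

0.0749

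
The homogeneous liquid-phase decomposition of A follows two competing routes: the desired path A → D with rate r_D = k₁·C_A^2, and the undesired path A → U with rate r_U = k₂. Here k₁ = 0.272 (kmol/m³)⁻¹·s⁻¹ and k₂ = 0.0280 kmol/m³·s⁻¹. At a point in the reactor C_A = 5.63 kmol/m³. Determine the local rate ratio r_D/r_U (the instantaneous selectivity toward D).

308

S_{D/U} = r_D/r_U = (k₁·C_A^2)/(k₂) = (k₁/k₂)·C_A^2.
= (0.272×5.630^2) / (0.0280) = 8.622/0.02800 = 308.
Since the desired path is higher order in A, keeping C_A high (PFR or concentrated feed) favours D.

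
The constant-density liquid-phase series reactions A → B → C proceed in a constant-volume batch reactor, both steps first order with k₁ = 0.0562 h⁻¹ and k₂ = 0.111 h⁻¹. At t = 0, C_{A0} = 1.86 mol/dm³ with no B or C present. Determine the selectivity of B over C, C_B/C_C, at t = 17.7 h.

0.597

The intermediate concentration in a first-order A→B→C sequence is C_B = k₁C_{A0}(e^(−k₁t) − e^(−k₂t))/(k₂−k₁).
e^(−k₁t) = e^(−0.0562×17.7) = e^(−0.9947) = 0.3698; e^(−k₂t) = e^(−1.965) = 0.1402.
C_B = 0.0562×1.86/(0.111−0.0562) × (0.3698−0.1402) = 1.908×0.2296 = 0.4380 mol/dm³.
C_A = C_{A0}e^(−k₁t) = 0.6879 mol/dm³, so C_C = C_{A0}−C_A−C_B = 0.7341 mol/dm³; C_B/C_C = 0.597.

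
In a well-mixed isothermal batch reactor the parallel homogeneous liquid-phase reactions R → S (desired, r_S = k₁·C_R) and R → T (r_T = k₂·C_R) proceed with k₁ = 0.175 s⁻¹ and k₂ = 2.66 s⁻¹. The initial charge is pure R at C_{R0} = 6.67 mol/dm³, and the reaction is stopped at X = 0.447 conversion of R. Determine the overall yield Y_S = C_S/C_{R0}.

0.0276

C_R = C_{R0}(1−X) = 3.689 mol/dm³.
Both paths are first order in R, so the instantaneous fraction to S is constant: dC_S/d(−C_R) = k₁/(k₁+k₂) = 0.06173.
C_S = 0.06173·(C_{R0}−C_R) = 0.06173×2.981 = 0.184 mol/dm³.
Y_S = C_S/C_{R0} = 0.1840/6.67 = 0.0276.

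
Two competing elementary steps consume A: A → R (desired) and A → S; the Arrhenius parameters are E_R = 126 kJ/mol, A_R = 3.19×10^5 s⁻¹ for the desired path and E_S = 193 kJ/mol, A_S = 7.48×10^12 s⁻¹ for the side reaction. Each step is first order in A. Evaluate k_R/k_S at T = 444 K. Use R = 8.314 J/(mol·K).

Since both paths have the same order in A, the concentration cancels and S_{R/S} = k_R/k_S = (A_R/A_S)·exp[(E_S−E_R)/(RT)].
(E_S−E_R)/(RT) = (193−126)×10³/(8.314×444) = 67000/3691 = 18.15.
k_R/k_S = (3.19×10^5/7.48×10^12)·exp(18.15) = 4.265×10^-8 × 7.630×10^7 = 3.25.
Since E_R < E_S, lowering the temperature improves selectivity toward R.

3.25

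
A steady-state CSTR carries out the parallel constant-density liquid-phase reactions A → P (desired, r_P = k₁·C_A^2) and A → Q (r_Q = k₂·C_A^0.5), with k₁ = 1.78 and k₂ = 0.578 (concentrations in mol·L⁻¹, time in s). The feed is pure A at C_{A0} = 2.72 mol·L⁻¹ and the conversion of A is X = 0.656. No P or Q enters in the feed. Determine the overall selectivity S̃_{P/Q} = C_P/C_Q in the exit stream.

Exit C_A = C_{A0}(1−X) = 2.72×0.344 = 0.9357 mol·L⁻¹.
In a CSTR the entire volume is at exit conditions, so r_P = 1.78×0.9357^2 = 1.558 and r_Q = 0.578×0.9357^0.5 = 0.5591.
Overall selectivity = C_P/C_Q = r_Pτ/(r_Qτ) = r_P/r_Q = 2.79.

2.79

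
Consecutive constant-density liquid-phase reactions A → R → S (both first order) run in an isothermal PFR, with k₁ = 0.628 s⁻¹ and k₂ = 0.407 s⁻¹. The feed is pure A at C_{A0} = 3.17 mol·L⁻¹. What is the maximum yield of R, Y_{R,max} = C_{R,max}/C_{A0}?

Evaluating C_R at τ_opt = ln(k₂/k₁)/(k₂−k₁) gives C_{R,max}/C_{A0} = (k₁/k₂)^[k₂/(k₂−k₁)].
= (0.628/0.407)^(0.407/(0.407−0.628)) = (1.543)^(-1.842) = 0.4499.

0.450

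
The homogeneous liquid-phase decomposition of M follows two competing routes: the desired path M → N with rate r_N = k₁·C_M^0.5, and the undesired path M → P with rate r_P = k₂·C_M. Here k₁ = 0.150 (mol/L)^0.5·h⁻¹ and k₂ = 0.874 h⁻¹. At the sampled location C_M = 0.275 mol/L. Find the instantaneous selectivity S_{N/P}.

0.327

S_{N/P} = r_N/r_P = (k₁·C_M^0.5)/(k₂·C_M) = (k₁/k₂)·C_M^-0.5.
= (0.150×0.2750^0.5) / (0.874×0.2750) = 0.07866/0.2404 = 0.327.
The undesired path is higher order in M, so low C_M (CSTR or dilute feed) favours N.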